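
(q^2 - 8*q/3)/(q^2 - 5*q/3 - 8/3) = q/(q + 1)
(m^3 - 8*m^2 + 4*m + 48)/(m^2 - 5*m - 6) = (m^2 - 2*m - 8)/(m + 1)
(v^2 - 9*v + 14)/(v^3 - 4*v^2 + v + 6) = (v - 7)/(v^2 - 2*v - 3)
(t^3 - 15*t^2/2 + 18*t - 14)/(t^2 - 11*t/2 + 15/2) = (2*t^3 - 15*t^2 + 36*t - 28)/(2*t^2 - 11*t + 15)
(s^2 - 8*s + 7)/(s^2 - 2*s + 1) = (s - 7)/(s - 1)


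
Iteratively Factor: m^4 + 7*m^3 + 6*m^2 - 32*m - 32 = (m + 1)*(m^3 + 6*m^2 - 32) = (m + 1)*(m + 4)*(m^2 + 2*m - 8) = (m + 1)*(m + 4)^2*(m - 2)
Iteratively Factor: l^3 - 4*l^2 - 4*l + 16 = (l - 4)*(l^2 - 4) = (l - 4)*(l - 2)*(l + 2)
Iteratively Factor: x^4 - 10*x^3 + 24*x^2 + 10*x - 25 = (x - 5)*(x^3 - 5*x^2 - x + 5) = (x - 5)*(x + 1)*(x^2 - 6*x + 5) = (x - 5)^2*(x + 1)*(x - 1)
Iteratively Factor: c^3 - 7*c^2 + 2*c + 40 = (c + 2)*(c^2 - 9*c + 20) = (c - 4)*(c + 2)*(c - 5)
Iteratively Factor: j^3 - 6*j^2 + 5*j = (j)*(j^2 - 6*j + 5) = j*(j - 1)*(j - 5)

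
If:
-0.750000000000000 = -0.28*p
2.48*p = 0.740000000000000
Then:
No Solution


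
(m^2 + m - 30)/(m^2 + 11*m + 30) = (m - 5)/(m + 5)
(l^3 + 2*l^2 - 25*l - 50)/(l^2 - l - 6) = (l^2 - 25)/(l - 3)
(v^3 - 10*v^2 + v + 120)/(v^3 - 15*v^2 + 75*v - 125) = (v^2 - 5*v - 24)/(v^2 - 10*v + 25)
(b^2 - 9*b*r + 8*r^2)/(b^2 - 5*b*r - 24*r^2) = (b - r)/(b + 3*r)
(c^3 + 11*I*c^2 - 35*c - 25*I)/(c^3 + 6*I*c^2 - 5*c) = (c + 5*I)/c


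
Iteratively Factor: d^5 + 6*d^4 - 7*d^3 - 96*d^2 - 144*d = (d + 3)*(d^4 + 3*d^3 - 16*d^2 - 48*d) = (d + 3)*(d + 4)*(d^3 - d^2 - 12*d) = (d + 3)^2*(d + 4)*(d^2 - 4*d) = d*(d + 3)^2*(d + 4)*(d - 4)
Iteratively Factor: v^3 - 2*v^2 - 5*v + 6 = (v - 3)*(v^2 + v - 2) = (v - 3)*(v - 1)*(v + 2)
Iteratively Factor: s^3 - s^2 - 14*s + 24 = (s + 4)*(s^2 - 5*s + 6) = (s - 3)*(s + 4)*(s - 2)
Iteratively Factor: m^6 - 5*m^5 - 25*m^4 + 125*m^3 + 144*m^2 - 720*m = (m - 5)*(m^5 - 25*m^3 + 144*m) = (m - 5)*(m + 3)*(m^4 - 3*m^3 - 16*m^2 + 48*m) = (m - 5)*(m + 3)*(m + 4)*(m^3 - 7*m^2 + 12*m) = m*(m - 5)*(m + 3)*(m + 4)*(m^2 - 7*m + 12) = m*(m - 5)*(m - 3)*(m + 3)*(m + 4)*(m - 4)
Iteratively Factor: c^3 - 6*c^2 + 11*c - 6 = (c - 2)*(c^2 - 4*c + 3) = (c - 2)*(c - 1)*(c - 3)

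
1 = 1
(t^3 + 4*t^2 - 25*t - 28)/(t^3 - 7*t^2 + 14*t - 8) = (t^2 + 8*t + 7)/(t^2 - 3*t + 2)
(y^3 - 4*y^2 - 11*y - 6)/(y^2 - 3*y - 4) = (y^2 - 5*y - 6)/(y - 4)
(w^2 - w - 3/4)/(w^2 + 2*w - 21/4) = (2*w + 1)/(2*w + 7)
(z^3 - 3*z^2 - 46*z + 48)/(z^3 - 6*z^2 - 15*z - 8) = (z^2 + 5*z - 6)/(z^2 + 2*z + 1)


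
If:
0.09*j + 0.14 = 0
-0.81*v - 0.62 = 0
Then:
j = -1.56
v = -0.77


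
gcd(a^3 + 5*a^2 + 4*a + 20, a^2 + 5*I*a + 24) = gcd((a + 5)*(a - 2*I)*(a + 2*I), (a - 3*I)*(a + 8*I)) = 1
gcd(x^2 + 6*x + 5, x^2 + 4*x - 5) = x + 5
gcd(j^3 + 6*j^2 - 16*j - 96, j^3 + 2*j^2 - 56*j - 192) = j^2 + 10*j + 24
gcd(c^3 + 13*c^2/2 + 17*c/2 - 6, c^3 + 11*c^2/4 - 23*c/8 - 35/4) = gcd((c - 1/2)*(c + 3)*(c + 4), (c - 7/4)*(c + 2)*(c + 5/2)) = 1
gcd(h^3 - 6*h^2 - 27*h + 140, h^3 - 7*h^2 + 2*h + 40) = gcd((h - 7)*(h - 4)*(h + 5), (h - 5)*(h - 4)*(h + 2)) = h - 4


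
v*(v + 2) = v^2 + 2*v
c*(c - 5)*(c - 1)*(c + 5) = c^4 - c^3 - 25*c^2 + 25*c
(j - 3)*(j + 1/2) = j^2 - 5*j/2 - 3/2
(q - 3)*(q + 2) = q^2 - q - 6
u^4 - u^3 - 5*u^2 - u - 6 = (u - 3)*(u + 2)*(u - I)*(u + I)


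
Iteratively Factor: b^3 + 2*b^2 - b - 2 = (b + 1)*(b^2 + b - 2) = (b + 1)*(b + 2)*(b - 1)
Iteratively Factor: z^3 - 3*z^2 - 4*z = (z)*(z^2 - 3*z - 4) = z*(z - 4)*(z + 1)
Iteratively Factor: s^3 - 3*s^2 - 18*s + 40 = (s - 2)*(s^2 - s - 20) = (s - 5)*(s - 2)*(s + 4)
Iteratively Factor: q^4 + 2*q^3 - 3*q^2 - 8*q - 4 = (q + 2)*(q^3 - 3*q - 2) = (q - 2)*(q + 2)*(q^2 + 2*q + 1) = (q - 2)*(q + 1)*(q + 2)*(q + 1)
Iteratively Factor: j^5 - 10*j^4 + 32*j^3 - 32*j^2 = (j)*(j^4 - 10*j^3 + 32*j^2 - 32*j) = j*(j - 2)*(j^3 - 8*j^2 + 16*j) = j*(j - 4)*(j - 2)*(j^2 - 4*j) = j^2*(j - 4)*(j - 2)*(j - 4)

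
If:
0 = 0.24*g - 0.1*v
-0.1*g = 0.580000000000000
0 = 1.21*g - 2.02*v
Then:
No Solution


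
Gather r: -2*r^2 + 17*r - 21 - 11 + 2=-2*r^2 + 17*r - 30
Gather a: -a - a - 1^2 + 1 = -2*a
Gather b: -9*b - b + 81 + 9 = 90 - 10*b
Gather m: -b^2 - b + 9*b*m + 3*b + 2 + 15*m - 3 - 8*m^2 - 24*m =-b^2 + 2*b - 8*m^2 + m*(9*b - 9) - 1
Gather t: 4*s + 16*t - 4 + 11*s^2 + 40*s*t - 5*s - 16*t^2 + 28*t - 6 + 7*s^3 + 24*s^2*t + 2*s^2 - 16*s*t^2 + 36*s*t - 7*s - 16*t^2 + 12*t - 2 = 7*s^3 + 13*s^2 - 8*s + t^2*(-16*s - 32) + t*(24*s^2 + 76*s + 56) - 12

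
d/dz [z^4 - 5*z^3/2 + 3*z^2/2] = z*(8*z^2 - 15*z + 6)/2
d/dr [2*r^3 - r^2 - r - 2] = 6*r^2 - 2*r - 1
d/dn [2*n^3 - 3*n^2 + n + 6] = 6*n^2 - 6*n + 1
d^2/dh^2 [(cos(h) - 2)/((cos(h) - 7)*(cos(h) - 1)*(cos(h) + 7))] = (558*(1 - cos(h)^2)^2 - 30*sin(h)^6 - 4*cos(h)^7 - 9*cos(h)^6 - 213*cos(h)^5 - 750*cos(h)^3 + 3807*cos(h)^2 + 2695*cos(h) - 5526)/((cos(h) - 7)^3*(cos(h) - 1)^3*(cos(h) + 7)^3)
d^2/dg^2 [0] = 0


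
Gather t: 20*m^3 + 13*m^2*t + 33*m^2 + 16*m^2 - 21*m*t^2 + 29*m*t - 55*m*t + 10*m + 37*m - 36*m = 20*m^3 + 49*m^2 - 21*m*t^2 + 11*m + t*(13*m^2 - 26*m)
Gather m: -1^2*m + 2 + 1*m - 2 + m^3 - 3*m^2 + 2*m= m^3 - 3*m^2 + 2*m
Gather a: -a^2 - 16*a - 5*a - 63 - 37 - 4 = -a^2 - 21*a - 104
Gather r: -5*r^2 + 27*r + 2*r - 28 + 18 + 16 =-5*r^2 + 29*r + 6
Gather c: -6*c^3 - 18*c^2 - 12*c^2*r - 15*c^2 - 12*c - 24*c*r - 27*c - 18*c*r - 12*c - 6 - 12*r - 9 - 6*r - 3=-6*c^3 + c^2*(-12*r - 33) + c*(-42*r - 51) - 18*r - 18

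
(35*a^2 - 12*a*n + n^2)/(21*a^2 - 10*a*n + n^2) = (5*a - n)/(3*a - n)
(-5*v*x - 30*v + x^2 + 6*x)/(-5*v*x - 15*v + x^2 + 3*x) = (x + 6)/(x + 3)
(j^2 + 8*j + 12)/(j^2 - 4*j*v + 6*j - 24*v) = (-j - 2)/(-j + 4*v)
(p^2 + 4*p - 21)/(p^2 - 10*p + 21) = (p + 7)/(p - 7)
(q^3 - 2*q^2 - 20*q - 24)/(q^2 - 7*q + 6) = (q^2 + 4*q + 4)/(q - 1)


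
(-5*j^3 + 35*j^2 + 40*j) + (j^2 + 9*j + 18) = -5*j^3 + 36*j^2 + 49*j + 18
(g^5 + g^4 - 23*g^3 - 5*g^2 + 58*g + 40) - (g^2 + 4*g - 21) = g^5 + g^4 - 23*g^3 - 6*g^2 + 54*g + 61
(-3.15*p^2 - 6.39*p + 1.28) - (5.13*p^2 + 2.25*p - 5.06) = -8.28*p^2 - 8.64*p + 6.34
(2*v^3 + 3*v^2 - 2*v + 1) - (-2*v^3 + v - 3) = 4*v^3 + 3*v^2 - 3*v + 4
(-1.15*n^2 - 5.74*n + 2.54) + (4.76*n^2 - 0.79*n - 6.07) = 3.61*n^2 - 6.53*n - 3.53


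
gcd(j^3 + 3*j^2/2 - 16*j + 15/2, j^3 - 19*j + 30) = j^2 + 2*j - 15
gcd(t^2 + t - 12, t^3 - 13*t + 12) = t^2 + t - 12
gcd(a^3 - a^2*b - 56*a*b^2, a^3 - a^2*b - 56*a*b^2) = a^3 - a^2*b - 56*a*b^2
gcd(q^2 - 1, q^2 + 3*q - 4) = q - 1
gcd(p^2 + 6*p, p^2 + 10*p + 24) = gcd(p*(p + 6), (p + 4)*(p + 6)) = p + 6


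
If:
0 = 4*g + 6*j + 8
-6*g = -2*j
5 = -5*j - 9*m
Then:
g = -4/11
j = -12/11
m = 5/99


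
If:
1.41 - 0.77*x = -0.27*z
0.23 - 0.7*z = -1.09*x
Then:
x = 4.29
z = 7.00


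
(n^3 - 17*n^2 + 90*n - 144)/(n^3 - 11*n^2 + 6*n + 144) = (n - 3)/(n + 3)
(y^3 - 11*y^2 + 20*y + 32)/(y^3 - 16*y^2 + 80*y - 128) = (y + 1)/(y - 4)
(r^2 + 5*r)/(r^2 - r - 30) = r/(r - 6)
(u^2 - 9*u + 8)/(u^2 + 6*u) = (u^2 - 9*u + 8)/(u*(u + 6))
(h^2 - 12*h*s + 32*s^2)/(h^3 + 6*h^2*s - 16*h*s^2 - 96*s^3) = (h - 8*s)/(h^2 + 10*h*s + 24*s^2)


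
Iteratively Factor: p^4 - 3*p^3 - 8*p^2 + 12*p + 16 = (p + 2)*(p^3 - 5*p^2 + 2*p + 8) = (p - 2)*(p + 2)*(p^2 - 3*p - 4) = (p - 2)*(p + 1)*(p + 2)*(p - 4)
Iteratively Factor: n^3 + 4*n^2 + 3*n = (n + 1)*(n^2 + 3*n) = (n + 1)*(n + 3)*(n)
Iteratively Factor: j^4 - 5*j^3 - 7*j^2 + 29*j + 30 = (j - 3)*(j^3 - 2*j^2 - 13*j - 10) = (j - 3)*(j + 1)*(j^2 - 3*j - 10) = (j - 3)*(j + 1)*(j + 2)*(j - 5)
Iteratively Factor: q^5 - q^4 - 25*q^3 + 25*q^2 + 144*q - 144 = (q - 4)*(q^4 + 3*q^3 - 13*q^2 - 27*q + 36) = (q - 4)*(q - 1)*(q^3 + 4*q^2 - 9*q - 36) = (q - 4)*(q - 1)*(q + 3)*(q^2 + q - 12) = (q - 4)*(q - 1)*(q + 3)*(q + 4)*(q - 3)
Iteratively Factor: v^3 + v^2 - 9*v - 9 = (v + 3)*(v^2 - 2*v - 3) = (v + 1)*(v + 3)*(v - 3)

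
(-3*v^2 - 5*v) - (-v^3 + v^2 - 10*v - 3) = v^3 - 4*v^2 + 5*v + 3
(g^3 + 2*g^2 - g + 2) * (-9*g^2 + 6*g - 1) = -9*g^5 - 12*g^4 + 20*g^3 - 26*g^2 + 13*g - 2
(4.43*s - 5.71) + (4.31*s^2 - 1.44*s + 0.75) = 4.31*s^2 + 2.99*s - 4.96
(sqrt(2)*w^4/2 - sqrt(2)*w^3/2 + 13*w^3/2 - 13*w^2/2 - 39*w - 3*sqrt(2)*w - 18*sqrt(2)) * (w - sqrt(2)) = sqrt(2)*w^5/2 - sqrt(2)*w^4/2 + 11*w^4/2 - 13*sqrt(2)*w^3/2 - 11*w^3/2 - 39*w^2 + 7*sqrt(2)*w^2/2 + 6*w + 21*sqrt(2)*w + 36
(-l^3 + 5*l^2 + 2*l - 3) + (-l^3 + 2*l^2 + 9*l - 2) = -2*l^3 + 7*l^2 + 11*l - 5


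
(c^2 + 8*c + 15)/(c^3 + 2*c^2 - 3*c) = (c + 5)/(c*(c - 1))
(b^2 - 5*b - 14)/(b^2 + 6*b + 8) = (b - 7)/(b + 4)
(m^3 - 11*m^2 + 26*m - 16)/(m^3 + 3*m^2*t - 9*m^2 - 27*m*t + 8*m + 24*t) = (m - 2)/(m + 3*t)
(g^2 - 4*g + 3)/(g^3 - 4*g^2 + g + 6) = (g - 1)/(g^2 - g - 2)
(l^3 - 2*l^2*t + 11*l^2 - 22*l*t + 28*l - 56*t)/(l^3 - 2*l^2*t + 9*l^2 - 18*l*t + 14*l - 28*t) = (l + 4)/(l + 2)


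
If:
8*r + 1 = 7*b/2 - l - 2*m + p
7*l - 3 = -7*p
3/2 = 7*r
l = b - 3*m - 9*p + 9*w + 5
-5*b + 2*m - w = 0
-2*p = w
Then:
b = -108/121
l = -19/847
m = -2272/847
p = 382/847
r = 3/14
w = -764/847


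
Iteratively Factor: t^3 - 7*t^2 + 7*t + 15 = (t + 1)*(t^2 - 8*t + 15) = (t - 3)*(t + 1)*(t - 5)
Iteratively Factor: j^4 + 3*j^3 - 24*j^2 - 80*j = (j)*(j^3 + 3*j^2 - 24*j - 80) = j*(j + 4)*(j^2 - j - 20) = j*(j + 4)^2*(j - 5)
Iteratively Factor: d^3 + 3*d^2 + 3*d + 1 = (d + 1)*(d^2 + 2*d + 1) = (d + 1)^2*(d + 1)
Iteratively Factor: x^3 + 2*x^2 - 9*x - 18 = (x + 2)*(x^2 - 9) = (x + 2)*(x + 3)*(x - 3)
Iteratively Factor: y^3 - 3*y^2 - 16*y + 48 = (y - 4)*(y^2 + y - 12) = (y - 4)*(y + 4)*(y - 3)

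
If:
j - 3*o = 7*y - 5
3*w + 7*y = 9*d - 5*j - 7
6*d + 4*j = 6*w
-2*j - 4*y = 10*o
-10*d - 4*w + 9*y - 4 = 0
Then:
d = 1043/3658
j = -2319/1829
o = 89/1829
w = -2049/3658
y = 937/1829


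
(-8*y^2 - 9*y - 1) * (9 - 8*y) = 64*y^3 - 73*y - 9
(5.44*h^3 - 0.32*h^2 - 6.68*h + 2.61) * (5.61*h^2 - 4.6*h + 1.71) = 30.5184*h^5 - 26.8192*h^4 - 26.7004*h^3 + 44.8229*h^2 - 23.4288*h + 4.4631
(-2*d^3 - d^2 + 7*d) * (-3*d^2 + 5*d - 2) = 6*d^5 - 7*d^4 - 22*d^3 + 37*d^2 - 14*d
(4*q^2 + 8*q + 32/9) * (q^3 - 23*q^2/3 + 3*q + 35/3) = 4*q^5 - 68*q^4/3 - 412*q^3/9 + 1172*q^2/27 + 104*q + 1120/27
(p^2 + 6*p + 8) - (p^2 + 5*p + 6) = p + 2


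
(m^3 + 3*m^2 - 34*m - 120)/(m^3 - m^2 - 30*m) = (m + 4)/m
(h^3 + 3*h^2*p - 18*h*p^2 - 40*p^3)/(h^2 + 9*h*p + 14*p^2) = (h^2 + h*p - 20*p^2)/(h + 7*p)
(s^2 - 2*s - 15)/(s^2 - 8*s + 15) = (s + 3)/(s - 3)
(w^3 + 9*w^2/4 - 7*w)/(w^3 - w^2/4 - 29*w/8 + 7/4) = 2*w*(w + 4)/(2*w^2 + 3*w - 2)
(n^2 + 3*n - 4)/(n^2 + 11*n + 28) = (n - 1)/(n + 7)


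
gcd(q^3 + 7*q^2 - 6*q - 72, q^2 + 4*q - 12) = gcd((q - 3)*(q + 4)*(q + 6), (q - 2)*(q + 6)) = q + 6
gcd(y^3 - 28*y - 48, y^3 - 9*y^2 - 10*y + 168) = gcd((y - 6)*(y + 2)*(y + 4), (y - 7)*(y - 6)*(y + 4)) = y^2 - 2*y - 24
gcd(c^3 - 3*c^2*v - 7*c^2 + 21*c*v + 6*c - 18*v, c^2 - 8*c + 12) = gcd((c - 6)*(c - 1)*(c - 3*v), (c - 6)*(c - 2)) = c - 6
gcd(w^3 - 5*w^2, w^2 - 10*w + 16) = 1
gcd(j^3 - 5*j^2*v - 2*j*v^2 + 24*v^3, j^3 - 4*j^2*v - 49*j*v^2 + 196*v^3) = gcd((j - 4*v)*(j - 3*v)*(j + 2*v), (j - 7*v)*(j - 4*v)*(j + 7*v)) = -j + 4*v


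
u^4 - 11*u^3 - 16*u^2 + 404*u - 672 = (u - 8)*(u - 7)*(u - 2)*(u + 6)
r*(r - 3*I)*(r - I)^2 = r^4 - 5*I*r^3 - 7*r^2 + 3*I*r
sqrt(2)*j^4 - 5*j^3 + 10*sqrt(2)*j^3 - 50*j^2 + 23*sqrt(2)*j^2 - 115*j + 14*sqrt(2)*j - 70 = (j + 2)*(j + 7)*(j - 5*sqrt(2)/2)*(sqrt(2)*j + sqrt(2))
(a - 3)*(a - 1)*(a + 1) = a^3 - 3*a^2 - a + 3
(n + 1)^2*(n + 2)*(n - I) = n^4 + 4*n^3 - I*n^3 + 5*n^2 - 4*I*n^2 + 2*n - 5*I*n - 2*I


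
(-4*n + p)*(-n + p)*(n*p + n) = 4*n^3*p + 4*n^3 - 5*n^2*p^2 - 5*n^2*p + n*p^3 + n*p^2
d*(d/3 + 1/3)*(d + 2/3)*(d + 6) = d^4/3 + 23*d^3/9 + 32*d^2/9 + 4*d/3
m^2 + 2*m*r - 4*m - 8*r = (m - 4)*(m + 2*r)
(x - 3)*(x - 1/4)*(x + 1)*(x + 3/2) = x^4 - 3*x^3/4 - 47*x^2/8 - 3*x + 9/8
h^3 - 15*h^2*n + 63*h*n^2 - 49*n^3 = (h - 7*n)^2*(h - n)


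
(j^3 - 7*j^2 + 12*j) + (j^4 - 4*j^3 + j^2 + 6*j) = j^4 - 3*j^3 - 6*j^2 + 18*j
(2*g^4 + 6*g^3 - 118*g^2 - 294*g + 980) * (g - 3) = 2*g^5 - 136*g^3 + 60*g^2 + 1862*g - 2940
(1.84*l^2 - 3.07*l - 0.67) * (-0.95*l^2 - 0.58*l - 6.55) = -1.748*l^4 + 1.8493*l^3 - 9.6349*l^2 + 20.4971*l + 4.3885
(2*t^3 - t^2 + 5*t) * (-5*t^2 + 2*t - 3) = -10*t^5 + 9*t^4 - 33*t^3 + 13*t^2 - 15*t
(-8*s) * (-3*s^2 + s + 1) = 24*s^3 - 8*s^2 - 8*s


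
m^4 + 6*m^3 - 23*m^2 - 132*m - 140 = (m - 5)*(m + 2)^2*(m + 7)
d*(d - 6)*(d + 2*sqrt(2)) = d^3 - 6*d^2 + 2*sqrt(2)*d^2 - 12*sqrt(2)*d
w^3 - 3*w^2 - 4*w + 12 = (w - 3)*(w - 2)*(w + 2)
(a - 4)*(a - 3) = a^2 - 7*a + 12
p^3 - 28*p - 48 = (p - 6)*(p + 2)*(p + 4)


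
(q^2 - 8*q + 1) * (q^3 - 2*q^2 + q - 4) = q^5 - 10*q^4 + 18*q^3 - 14*q^2 + 33*q - 4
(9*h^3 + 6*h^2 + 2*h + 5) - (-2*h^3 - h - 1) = 11*h^3 + 6*h^2 + 3*h + 6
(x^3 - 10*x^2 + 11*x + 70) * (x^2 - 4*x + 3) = x^5 - 14*x^4 + 54*x^3 - 4*x^2 - 247*x + 210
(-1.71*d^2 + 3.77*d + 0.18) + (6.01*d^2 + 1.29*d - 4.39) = 4.3*d^2 + 5.06*d - 4.21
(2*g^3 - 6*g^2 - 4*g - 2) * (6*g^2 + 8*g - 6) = 12*g^5 - 20*g^4 - 84*g^3 - 8*g^2 + 8*g + 12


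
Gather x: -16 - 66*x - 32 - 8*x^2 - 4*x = -8*x^2 - 70*x - 48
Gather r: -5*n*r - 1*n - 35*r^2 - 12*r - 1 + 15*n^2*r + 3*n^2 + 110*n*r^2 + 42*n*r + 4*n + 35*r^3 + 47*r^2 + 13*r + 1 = 3*n^2 + 3*n + 35*r^3 + r^2*(110*n + 12) + r*(15*n^2 + 37*n + 1)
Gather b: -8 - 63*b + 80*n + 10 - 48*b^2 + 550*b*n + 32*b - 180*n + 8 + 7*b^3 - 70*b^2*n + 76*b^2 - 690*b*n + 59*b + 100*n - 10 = 7*b^3 + b^2*(28 - 70*n) + b*(28 - 140*n)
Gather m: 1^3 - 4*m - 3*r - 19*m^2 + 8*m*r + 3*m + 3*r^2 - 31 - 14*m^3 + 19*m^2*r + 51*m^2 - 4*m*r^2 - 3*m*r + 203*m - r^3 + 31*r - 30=-14*m^3 + m^2*(19*r + 32) + m*(-4*r^2 + 5*r + 202) - r^3 + 3*r^2 + 28*r - 60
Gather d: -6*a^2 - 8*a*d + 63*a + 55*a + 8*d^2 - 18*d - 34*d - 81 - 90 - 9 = -6*a^2 + 118*a + 8*d^2 + d*(-8*a - 52) - 180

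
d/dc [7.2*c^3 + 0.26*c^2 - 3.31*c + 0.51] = 21.6*c^2 + 0.52*c - 3.31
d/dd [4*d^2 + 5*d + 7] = 8*d + 5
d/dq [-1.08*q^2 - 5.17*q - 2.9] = -2.16*q - 5.17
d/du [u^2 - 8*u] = 2*u - 8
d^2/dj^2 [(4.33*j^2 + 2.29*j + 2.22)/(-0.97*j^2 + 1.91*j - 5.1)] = (-20.353704*j^3 + 115.990272*j^2 + 92.649744*j - 264.093264)/(0.912673*j^6 - 5.391357*j^5 + 25.011741*j^4 - 63.660491*j^3 + 131.50503*j^2 - 149.0373*j + 132.651)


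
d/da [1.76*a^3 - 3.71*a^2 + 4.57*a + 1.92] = 5.28*a^2 - 7.42*a + 4.57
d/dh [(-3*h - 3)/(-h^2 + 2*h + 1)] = 3*(h^2 - 2*h - 2*(h - 1)*(h + 1) - 1)/(-h^2 + 2*h + 1)^2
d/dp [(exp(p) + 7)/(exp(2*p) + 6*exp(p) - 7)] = -exp(p)/(exp(2*p) - 2*exp(p) + 1)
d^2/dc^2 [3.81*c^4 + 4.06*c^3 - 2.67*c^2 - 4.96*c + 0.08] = 45.72*c^2 + 24.36*c - 5.34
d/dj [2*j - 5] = 2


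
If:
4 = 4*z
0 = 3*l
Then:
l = 0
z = 1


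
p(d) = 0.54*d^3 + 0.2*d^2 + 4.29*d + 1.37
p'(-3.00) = 17.67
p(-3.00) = -24.28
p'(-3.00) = 17.67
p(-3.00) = -24.28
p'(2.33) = 14.02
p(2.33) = 19.28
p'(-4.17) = 30.79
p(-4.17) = -52.20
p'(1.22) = 7.19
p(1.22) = 7.88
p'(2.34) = 14.10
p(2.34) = 19.42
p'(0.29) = 4.54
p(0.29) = 2.64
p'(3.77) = 28.82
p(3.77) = 49.32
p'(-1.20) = 6.14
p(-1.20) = -4.42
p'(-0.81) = 5.03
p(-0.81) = -2.26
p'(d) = 1.62*d^2 + 0.4*d + 4.29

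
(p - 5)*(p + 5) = p^2 - 25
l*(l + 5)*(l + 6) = l^3 + 11*l^2 + 30*l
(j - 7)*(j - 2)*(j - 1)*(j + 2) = j^4 - 8*j^3 + 3*j^2 + 32*j - 28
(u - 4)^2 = u^2 - 8*u + 16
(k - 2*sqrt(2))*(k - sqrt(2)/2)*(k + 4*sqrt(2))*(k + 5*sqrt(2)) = k^4 + 13*sqrt(2)*k^3/2 - 3*k^2 - 82*sqrt(2)*k + 80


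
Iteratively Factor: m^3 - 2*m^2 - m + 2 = (m - 1)*(m^2 - m - 2) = (m - 2)*(m - 1)*(m + 1)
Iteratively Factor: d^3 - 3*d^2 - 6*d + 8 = (d - 1)*(d^2 - 2*d - 8) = (d - 4)*(d - 1)*(d + 2)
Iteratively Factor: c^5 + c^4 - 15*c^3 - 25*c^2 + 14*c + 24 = (c + 2)*(c^4 - c^3 - 13*c^2 + c + 12) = (c + 1)*(c + 2)*(c^3 - 2*c^2 - 11*c + 12) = (c - 4)*(c + 1)*(c + 2)*(c^2 + 2*c - 3) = (c - 4)*(c + 1)*(c + 2)*(c + 3)*(c - 1)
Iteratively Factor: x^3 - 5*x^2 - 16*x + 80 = (x + 4)*(x^2 - 9*x + 20) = (x - 4)*(x + 4)*(x - 5)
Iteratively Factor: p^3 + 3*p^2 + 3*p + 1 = (p + 1)*(p^2 + 2*p + 1) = (p + 1)^2*(p + 1)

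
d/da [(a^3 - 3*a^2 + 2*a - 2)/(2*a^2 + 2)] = (a^4 + a^2 - 2*a + 2)/(2*(a^4 + 2*a^2 + 1))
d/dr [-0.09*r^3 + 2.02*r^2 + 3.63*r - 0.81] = -0.27*r^2 + 4.04*r + 3.63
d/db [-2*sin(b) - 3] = -2*cos(b)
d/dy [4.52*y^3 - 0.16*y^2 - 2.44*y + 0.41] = 13.56*y^2 - 0.32*y - 2.44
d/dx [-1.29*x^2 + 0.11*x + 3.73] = 0.11 - 2.58*x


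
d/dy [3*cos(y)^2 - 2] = -3*sin(2*y)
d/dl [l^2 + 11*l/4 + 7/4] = 2*l + 11/4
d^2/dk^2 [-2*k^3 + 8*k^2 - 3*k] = 16 - 12*k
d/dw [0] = 0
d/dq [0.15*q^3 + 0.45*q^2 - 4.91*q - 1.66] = 0.45*q^2 + 0.9*q - 4.91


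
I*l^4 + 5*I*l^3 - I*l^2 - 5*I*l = l*(l + 1)*(l + 5)*(I*l - I)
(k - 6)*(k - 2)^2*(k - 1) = k^4 - 11*k^3 + 38*k^2 - 52*k + 24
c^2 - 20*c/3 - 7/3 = (c - 7)*(c + 1/3)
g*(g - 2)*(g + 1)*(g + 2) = g^4 + g^3 - 4*g^2 - 4*g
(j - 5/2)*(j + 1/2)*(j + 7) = j^3 + 5*j^2 - 61*j/4 - 35/4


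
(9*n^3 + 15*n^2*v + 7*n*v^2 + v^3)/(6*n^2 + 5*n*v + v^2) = (3*n^2 + 4*n*v + v^2)/(2*n + v)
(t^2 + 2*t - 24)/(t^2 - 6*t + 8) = (t + 6)/(t - 2)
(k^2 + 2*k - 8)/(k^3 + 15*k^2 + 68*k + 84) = (k^2 + 2*k - 8)/(k^3 + 15*k^2 + 68*k + 84)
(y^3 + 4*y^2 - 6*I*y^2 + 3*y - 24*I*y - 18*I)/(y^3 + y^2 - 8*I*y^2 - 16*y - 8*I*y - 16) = (y^2 + y*(3 - 6*I) - 18*I)/(y^2 - 8*I*y - 16)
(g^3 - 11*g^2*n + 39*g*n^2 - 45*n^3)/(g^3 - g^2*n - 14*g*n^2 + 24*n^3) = (g^2 - 8*g*n + 15*n^2)/(g^2 + 2*g*n - 8*n^2)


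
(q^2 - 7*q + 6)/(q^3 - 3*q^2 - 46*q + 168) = (q - 1)/(q^2 + 3*q - 28)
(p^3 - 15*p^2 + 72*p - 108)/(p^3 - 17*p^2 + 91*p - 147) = (p^2 - 12*p + 36)/(p^2 - 14*p + 49)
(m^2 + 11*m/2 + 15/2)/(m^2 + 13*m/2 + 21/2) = (2*m + 5)/(2*m + 7)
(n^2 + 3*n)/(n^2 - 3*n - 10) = n*(n + 3)/(n^2 - 3*n - 10)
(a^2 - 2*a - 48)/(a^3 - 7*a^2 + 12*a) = (a^2 - 2*a - 48)/(a*(a^2 - 7*a + 12))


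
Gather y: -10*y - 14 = -10*y - 14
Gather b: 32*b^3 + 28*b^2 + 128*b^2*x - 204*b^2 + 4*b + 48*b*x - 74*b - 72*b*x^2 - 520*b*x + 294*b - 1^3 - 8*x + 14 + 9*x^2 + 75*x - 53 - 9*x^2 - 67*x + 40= 32*b^3 + b^2*(128*x - 176) + b*(-72*x^2 - 472*x + 224)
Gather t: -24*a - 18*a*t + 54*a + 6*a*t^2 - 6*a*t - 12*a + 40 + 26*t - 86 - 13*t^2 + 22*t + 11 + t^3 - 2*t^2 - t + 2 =18*a + t^3 + t^2*(6*a - 15) + t*(47 - 24*a) - 33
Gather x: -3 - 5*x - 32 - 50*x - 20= -55*x - 55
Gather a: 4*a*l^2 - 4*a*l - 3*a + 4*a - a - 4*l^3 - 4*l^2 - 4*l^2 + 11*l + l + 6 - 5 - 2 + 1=a*(4*l^2 - 4*l) - 4*l^3 - 8*l^2 + 12*l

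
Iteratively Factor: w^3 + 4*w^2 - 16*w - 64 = (w + 4)*(w^2 - 16) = (w + 4)^2*(w - 4)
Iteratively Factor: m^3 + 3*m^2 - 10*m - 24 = (m - 3)*(m^2 + 6*m + 8) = (m - 3)*(m + 2)*(m + 4)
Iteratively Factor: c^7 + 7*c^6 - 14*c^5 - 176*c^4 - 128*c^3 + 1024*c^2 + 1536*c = (c - 3)*(c^6 + 10*c^5 + 16*c^4 - 128*c^3 - 512*c^2 - 512*c) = (c - 3)*(c + 4)*(c^5 + 6*c^4 - 8*c^3 - 96*c^2 - 128*c) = c*(c - 3)*(c + 4)*(c^4 + 6*c^3 - 8*c^2 - 96*c - 128) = c*(c - 3)*(c + 4)^2*(c^3 + 2*c^2 - 16*c - 32) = c*(c - 3)*(c + 2)*(c + 4)^2*(c^2 - 16) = c*(c - 3)*(c + 2)*(c + 4)^3*(c - 4)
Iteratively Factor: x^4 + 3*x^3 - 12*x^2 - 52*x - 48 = (x - 4)*(x^3 + 7*x^2 + 16*x + 12) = (x - 4)*(x + 2)*(x^2 + 5*x + 6) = (x - 4)*(x + 2)^2*(x + 3)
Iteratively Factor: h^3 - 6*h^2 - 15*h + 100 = (h - 5)*(h^2 - h - 20) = (h - 5)*(h + 4)*(h - 5)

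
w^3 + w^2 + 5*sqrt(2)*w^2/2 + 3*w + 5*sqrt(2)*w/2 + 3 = (w + 1)*(w + sqrt(2))*(w + 3*sqrt(2)/2)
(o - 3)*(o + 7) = o^2 + 4*o - 21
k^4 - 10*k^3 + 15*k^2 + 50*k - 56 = (k - 7)*(k - 4)*(k - 1)*(k + 2)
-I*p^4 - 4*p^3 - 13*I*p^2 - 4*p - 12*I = (p - 6*I)*(p - I)*(p + 2*I)*(-I*p + 1)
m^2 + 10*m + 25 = (m + 5)^2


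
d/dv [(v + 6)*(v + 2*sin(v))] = v + (v + 6)*(2*cos(v) + 1) + 2*sin(v)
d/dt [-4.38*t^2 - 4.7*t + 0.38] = -8.76*t - 4.7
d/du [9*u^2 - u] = 18*u - 1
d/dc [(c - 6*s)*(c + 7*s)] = 2*c + s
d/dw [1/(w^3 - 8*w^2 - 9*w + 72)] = (-3*w^2 + 16*w + 9)/(w^3 - 8*w^2 - 9*w + 72)^2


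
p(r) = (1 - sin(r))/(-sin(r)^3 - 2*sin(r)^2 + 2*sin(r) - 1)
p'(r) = (1 - sin(r))*(3*sin(r)^2*cos(r) + 4*sin(r)*cos(r) - 2*cos(r))/(-sin(r)^3 - 2*sin(r)^2 + 2*sin(r) - 1)^2 - cos(r)/(-sin(r)^3 - 2*sin(r)^2 + 2*sin(r) - 1)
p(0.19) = -1.16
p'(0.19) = -0.45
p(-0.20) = -0.82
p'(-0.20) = -0.79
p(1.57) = -0.00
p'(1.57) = 0.00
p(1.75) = -0.01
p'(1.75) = -0.10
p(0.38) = -1.08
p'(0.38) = 1.41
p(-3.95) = -0.28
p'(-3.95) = -1.20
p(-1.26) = -0.51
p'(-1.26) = -0.04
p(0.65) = -0.53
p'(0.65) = 1.93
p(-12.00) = -0.71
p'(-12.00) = 2.20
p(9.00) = -1.00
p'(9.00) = -1.80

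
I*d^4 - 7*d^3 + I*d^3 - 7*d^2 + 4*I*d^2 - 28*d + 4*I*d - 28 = (d - 2*I)*(d + 2*I)*(d + 7*I)*(I*d + I)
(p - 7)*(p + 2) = p^2 - 5*p - 14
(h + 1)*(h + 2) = h^2 + 3*h + 2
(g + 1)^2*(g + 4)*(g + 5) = g^4 + 11*g^3 + 39*g^2 + 49*g + 20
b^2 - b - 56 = (b - 8)*(b + 7)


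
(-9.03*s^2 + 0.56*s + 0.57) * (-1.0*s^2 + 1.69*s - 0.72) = 9.03*s^4 - 15.8207*s^3 + 6.878*s^2 + 0.5601*s - 0.4104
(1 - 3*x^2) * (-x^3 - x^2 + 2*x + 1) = 3*x^5 + 3*x^4 - 7*x^3 - 4*x^2 + 2*x + 1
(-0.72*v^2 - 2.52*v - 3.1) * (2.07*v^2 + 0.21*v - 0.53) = -1.4904*v^4 - 5.3676*v^3 - 6.5646*v^2 + 0.6846*v + 1.643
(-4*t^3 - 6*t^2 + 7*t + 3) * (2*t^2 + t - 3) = -8*t^5 - 16*t^4 + 20*t^3 + 31*t^2 - 18*t - 9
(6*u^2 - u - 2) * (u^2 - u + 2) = 6*u^4 - 7*u^3 + 11*u^2 - 4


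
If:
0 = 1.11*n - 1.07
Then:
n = 0.96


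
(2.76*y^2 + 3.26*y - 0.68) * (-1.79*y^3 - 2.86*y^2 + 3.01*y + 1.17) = -4.9404*y^5 - 13.729*y^4 + 0.2012*y^3 + 14.9866*y^2 + 1.7674*y - 0.7956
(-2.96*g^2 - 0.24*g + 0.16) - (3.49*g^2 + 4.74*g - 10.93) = -6.45*g^2 - 4.98*g + 11.09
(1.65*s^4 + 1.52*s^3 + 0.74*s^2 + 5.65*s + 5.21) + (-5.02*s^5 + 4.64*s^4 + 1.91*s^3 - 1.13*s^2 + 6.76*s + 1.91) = -5.02*s^5 + 6.29*s^4 + 3.43*s^3 - 0.39*s^2 + 12.41*s + 7.12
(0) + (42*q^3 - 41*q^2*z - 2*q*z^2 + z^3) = 42*q^3 - 41*q^2*z - 2*q*z^2 + z^3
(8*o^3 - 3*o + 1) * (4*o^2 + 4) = 32*o^5 + 20*o^3 + 4*o^2 - 12*o + 4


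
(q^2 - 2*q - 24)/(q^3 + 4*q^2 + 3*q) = (q^2 - 2*q - 24)/(q*(q^2 + 4*q + 3))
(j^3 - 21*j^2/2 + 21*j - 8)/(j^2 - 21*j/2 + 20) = (2*j^2 - 5*j + 2)/(2*j - 5)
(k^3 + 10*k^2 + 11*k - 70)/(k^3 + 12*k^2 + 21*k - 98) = (k + 5)/(k + 7)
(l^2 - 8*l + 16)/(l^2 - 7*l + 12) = (l - 4)/(l - 3)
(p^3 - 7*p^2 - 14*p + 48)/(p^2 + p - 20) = (p^3 - 7*p^2 - 14*p + 48)/(p^2 + p - 20)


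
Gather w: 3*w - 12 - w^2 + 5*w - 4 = -w^2 + 8*w - 16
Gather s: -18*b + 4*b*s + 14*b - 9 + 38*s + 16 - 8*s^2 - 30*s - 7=-4*b - 8*s^2 + s*(4*b + 8)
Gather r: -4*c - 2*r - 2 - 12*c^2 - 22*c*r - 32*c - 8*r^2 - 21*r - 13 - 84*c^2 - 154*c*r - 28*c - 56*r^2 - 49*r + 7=-96*c^2 - 64*c - 64*r^2 + r*(-176*c - 72) - 8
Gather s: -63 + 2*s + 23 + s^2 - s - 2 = s^2 + s - 42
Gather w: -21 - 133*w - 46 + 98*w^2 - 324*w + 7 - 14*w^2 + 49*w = 84*w^2 - 408*w - 60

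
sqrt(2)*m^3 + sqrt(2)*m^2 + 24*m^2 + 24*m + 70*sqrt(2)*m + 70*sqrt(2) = (m + 5*sqrt(2))*(m + 7*sqrt(2))*(sqrt(2)*m + sqrt(2))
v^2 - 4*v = v*(v - 4)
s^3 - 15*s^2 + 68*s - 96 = (s - 8)*(s - 4)*(s - 3)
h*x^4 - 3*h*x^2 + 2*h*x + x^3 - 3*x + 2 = (x - 1)^2*(x + 2)*(h*x + 1)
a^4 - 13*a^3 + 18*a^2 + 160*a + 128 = (a - 8)^2*(a + 1)*(a + 2)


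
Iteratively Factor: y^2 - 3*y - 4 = (y + 1)*(y - 4)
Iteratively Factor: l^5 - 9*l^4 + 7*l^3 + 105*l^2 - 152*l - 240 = (l - 4)*(l^4 - 5*l^3 - 13*l^2 + 53*l + 60) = (l - 4)*(l + 1)*(l^3 - 6*l^2 - 7*l + 60) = (l - 4)^2*(l + 1)*(l^2 - 2*l - 15) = (l - 4)^2*(l + 1)*(l + 3)*(l - 5)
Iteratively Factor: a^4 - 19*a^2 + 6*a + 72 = (a + 2)*(a^3 - 2*a^2 - 15*a + 36) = (a + 2)*(a + 4)*(a^2 - 6*a + 9) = (a - 3)*(a + 2)*(a + 4)*(a - 3)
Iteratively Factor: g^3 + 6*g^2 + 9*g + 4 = (g + 4)*(g^2 + 2*g + 1) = (g + 1)*(g + 4)*(g + 1)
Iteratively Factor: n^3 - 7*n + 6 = (n + 3)*(n^2 - 3*n + 2) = (n - 1)*(n + 3)*(n - 2)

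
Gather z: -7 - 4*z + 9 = 2 - 4*z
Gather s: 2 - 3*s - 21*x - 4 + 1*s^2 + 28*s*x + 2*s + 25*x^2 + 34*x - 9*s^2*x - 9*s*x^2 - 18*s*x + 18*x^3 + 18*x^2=s^2*(1 - 9*x) + s*(-9*x^2 + 10*x - 1) + 18*x^3 + 43*x^2 + 13*x - 2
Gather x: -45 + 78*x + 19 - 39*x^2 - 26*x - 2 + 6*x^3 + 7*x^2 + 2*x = 6*x^3 - 32*x^2 + 54*x - 28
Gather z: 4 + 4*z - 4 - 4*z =0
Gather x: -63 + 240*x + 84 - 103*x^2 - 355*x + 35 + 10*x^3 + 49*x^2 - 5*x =10*x^3 - 54*x^2 - 120*x + 56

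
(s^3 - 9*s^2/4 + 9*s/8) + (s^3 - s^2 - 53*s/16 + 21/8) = 2*s^3 - 13*s^2/4 - 35*s/16 + 21/8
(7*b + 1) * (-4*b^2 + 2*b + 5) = -28*b^3 + 10*b^2 + 37*b + 5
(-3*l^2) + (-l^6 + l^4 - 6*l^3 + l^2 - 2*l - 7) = -l^6 + l^4 - 6*l^3 - 2*l^2 - 2*l - 7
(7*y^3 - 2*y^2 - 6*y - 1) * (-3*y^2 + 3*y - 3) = -21*y^5 + 27*y^4 - 9*y^3 - 9*y^2 + 15*y + 3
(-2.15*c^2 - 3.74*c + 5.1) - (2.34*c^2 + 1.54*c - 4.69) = -4.49*c^2 - 5.28*c + 9.79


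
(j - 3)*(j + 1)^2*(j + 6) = j^4 + 5*j^3 - 11*j^2 - 33*j - 18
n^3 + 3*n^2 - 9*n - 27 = (n - 3)*(n + 3)^2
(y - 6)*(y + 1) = y^2 - 5*y - 6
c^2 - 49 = (c - 7)*(c + 7)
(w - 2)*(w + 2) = w^2 - 4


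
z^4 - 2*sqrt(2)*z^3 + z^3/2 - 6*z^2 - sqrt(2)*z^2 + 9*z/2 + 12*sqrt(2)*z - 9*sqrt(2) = (z - 3/2)*(z - 1)*(z + 3)*(z - 2*sqrt(2))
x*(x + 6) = x^2 + 6*x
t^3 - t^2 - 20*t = t*(t - 5)*(t + 4)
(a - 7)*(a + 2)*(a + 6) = a^3 + a^2 - 44*a - 84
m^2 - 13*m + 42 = (m - 7)*(m - 6)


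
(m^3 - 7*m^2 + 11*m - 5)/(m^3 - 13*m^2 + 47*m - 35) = (m - 1)/(m - 7)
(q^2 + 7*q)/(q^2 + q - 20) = q*(q + 7)/(q^2 + q - 20)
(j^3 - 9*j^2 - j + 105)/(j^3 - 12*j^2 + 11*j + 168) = (j - 5)/(j - 8)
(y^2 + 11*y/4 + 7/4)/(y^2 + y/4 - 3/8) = 2*(4*y^2 + 11*y + 7)/(8*y^2 + 2*y - 3)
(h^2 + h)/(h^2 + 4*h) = (h + 1)/(h + 4)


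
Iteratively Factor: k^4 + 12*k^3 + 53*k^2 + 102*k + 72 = (k + 4)*(k^3 + 8*k^2 + 21*k + 18) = (k + 3)*(k + 4)*(k^2 + 5*k + 6) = (k + 2)*(k + 3)*(k + 4)*(k + 3)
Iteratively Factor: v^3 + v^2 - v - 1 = (v + 1)*(v^2 - 1) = (v - 1)*(v + 1)*(v + 1)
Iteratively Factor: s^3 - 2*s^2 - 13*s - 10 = (s + 2)*(s^2 - 4*s - 5) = (s - 5)*(s + 2)*(s + 1)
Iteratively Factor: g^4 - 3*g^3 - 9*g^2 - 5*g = (g)*(g^3 - 3*g^2 - 9*g - 5) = g*(g + 1)*(g^2 - 4*g - 5) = g*(g - 5)*(g + 1)*(g + 1)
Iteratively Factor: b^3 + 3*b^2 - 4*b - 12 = (b + 3)*(b^2 - 4) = (b - 2)*(b + 3)*(b + 2)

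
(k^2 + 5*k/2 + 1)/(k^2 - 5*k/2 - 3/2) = (k + 2)/(k - 3)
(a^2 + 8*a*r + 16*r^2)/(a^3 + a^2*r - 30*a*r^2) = (a^2 + 8*a*r + 16*r^2)/(a*(a^2 + a*r - 30*r^2))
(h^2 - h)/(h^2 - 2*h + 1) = h/(h - 1)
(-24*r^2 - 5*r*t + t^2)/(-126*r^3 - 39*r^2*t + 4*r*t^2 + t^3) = (8*r - t)/(42*r^2 - r*t - t^2)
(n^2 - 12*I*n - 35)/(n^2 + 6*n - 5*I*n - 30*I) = (n - 7*I)/(n + 6)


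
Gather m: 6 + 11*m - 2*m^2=-2*m^2 + 11*m + 6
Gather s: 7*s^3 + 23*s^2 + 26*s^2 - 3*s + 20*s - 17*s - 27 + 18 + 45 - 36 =7*s^3 + 49*s^2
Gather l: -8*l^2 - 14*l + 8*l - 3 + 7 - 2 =-8*l^2 - 6*l + 2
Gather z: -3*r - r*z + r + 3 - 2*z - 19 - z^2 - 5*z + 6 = -2*r - z^2 + z*(-r - 7) - 10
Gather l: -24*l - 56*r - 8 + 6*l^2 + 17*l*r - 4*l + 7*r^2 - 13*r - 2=6*l^2 + l*(17*r - 28) + 7*r^2 - 69*r - 10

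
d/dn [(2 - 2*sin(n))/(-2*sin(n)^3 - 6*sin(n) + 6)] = (3 - 2*sin(n))*sin(n)^2*cos(n)/(sin(n)^3 + 3*sin(n) - 3)^2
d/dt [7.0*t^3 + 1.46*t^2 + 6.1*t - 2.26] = 21.0*t^2 + 2.92*t + 6.1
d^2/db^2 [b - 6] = 0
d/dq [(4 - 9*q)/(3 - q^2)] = (-9*q^2 + 8*q - 27)/(q^4 - 6*q^2 + 9)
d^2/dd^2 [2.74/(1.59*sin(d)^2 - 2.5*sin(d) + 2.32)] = (-27.707976*sin(d)^4 + 32.6745*sin(d)^3 + 64.866212*sin(d)^2 - 81.241*sin(d) + 14.035376)/(1.59*sin(d)^2 - 2.5*sin(d) + 2.32)^3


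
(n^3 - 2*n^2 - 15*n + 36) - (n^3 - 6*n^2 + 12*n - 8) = 4*n^2 - 27*n + 44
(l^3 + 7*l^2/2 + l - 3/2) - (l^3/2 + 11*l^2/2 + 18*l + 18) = l^3/2 - 2*l^2 - 17*l - 39/2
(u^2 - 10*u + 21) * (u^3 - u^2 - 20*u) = u^5 - 11*u^4 + 11*u^3 + 179*u^2 - 420*u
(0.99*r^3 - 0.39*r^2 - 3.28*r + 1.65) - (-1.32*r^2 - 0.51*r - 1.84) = 0.99*r^3 + 0.93*r^2 - 2.77*r + 3.49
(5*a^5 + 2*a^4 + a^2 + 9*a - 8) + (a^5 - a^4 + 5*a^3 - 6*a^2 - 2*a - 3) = 6*a^5 + a^4 + 5*a^3 - 5*a^2 + 7*a - 11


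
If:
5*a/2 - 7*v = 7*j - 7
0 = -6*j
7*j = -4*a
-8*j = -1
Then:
No Solution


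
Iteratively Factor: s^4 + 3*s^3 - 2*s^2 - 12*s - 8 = (s + 2)*(s^3 + s^2 - 4*s - 4) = (s + 2)^2*(s^2 - s - 2) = (s - 2)*(s + 2)^2*(s + 1)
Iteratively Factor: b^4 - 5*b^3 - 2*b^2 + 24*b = (b)*(b^3 - 5*b^2 - 2*b + 24) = b*(b + 2)*(b^2 - 7*b + 12) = b*(b - 4)*(b + 2)*(b - 3)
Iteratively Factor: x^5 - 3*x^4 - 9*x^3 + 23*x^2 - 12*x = (x - 1)*(x^4 - 2*x^3 - 11*x^2 + 12*x) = (x - 4)*(x - 1)*(x^3 + 2*x^2 - 3*x) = x*(x - 4)*(x - 1)*(x^2 + 2*x - 3) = x*(x - 4)*(x - 1)*(x + 3)*(x - 1)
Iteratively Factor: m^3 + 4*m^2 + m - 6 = (m + 3)*(m^2 + m - 2) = (m - 1)*(m + 3)*(m + 2)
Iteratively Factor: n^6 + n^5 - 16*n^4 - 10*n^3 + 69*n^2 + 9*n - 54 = (n - 3)*(n^5 + 4*n^4 - 4*n^3 - 22*n^2 + 3*n + 18) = (n - 3)*(n - 2)*(n^4 + 6*n^3 + 8*n^2 - 6*n - 9) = (n - 3)*(n - 2)*(n + 3)*(n^3 + 3*n^2 - n - 3) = (n - 3)*(n - 2)*(n + 1)*(n + 3)*(n^2 + 2*n - 3) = (n - 3)*(n - 2)*(n - 1)*(n + 1)*(n + 3)*(n + 3)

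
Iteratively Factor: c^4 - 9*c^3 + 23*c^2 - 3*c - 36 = (c - 3)*(c^3 - 6*c^2 + 5*c + 12) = (c - 3)^2*(c^2 - 3*c - 4) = (c - 3)^2*(c + 1)*(c - 4)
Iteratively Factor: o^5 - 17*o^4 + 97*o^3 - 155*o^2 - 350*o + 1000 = (o - 5)*(o^4 - 12*o^3 + 37*o^2 + 30*o - 200) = (o - 5)*(o + 2)*(o^3 - 14*o^2 + 65*o - 100) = (o - 5)^2*(o + 2)*(o^2 - 9*o + 20) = (o - 5)^3*(o + 2)*(o - 4)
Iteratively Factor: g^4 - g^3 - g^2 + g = (g)*(g^3 - g^2 - g + 1) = g*(g + 1)*(g^2 - 2*g + 1) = g*(g - 1)*(g + 1)*(g - 1)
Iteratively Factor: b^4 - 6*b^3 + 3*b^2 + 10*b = (b)*(b^3 - 6*b^2 + 3*b + 10) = b*(b + 1)*(b^2 - 7*b + 10) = b*(b - 5)*(b + 1)*(b - 2)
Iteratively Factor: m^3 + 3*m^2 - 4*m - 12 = (m - 2)*(m^2 + 5*m + 6) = (m - 2)*(m + 2)*(m + 3)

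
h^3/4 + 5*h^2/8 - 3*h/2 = h*(h/4 + 1)*(h - 3/2)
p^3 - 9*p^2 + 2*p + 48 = (p - 8)*(p - 3)*(p + 2)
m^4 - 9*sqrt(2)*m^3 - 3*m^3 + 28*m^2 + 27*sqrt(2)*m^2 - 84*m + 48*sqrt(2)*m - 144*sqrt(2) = (m - 3)*(m - 6*sqrt(2))*(m - 4*sqrt(2))*(m + sqrt(2))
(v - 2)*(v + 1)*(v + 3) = v^3 + 2*v^2 - 5*v - 6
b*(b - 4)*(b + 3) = b^3 - b^2 - 12*b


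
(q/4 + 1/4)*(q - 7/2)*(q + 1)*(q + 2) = q^4/4 + q^3/8 - 9*q^2/4 - 31*q/8 - 7/4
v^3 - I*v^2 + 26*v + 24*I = (v - 6*I)*(v + I)*(v + 4*I)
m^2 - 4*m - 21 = (m - 7)*(m + 3)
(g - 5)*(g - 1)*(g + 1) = g^3 - 5*g^2 - g + 5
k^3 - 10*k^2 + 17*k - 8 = (k - 8)*(k - 1)^2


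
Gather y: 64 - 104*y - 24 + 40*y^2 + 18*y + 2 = 40*y^2 - 86*y + 42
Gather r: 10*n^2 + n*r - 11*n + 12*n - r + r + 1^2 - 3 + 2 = 10*n^2 + n*r + n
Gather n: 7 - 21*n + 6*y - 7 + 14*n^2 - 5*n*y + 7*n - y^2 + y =14*n^2 + n*(-5*y - 14) - y^2 + 7*y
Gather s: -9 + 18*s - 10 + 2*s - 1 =20*s - 20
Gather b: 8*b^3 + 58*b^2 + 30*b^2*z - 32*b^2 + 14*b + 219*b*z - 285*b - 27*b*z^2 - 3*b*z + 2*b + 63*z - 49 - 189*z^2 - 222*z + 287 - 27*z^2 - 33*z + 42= 8*b^3 + b^2*(30*z + 26) + b*(-27*z^2 + 216*z - 269) - 216*z^2 - 192*z + 280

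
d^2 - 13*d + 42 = (d - 7)*(d - 6)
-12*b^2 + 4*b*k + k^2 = (-2*b + k)*(6*b + k)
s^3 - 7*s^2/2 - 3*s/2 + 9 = (s - 3)*(s - 2)*(s + 3/2)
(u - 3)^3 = u^3 - 9*u^2 + 27*u - 27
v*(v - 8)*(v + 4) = v^3 - 4*v^2 - 32*v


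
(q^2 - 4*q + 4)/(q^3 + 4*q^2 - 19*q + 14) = (q - 2)/(q^2 + 6*q - 7)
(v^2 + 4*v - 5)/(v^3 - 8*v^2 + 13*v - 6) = (v + 5)/(v^2 - 7*v + 6)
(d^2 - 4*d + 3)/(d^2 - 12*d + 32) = (d^2 - 4*d + 3)/(d^2 - 12*d + 32)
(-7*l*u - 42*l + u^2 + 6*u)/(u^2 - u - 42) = (-7*l + u)/(u - 7)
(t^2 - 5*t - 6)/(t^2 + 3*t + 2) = (t - 6)/(t + 2)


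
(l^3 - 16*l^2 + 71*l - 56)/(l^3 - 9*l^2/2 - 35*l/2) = 2*(l^2 - 9*l + 8)/(l*(2*l + 5))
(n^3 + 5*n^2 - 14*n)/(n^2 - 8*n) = (n^2 + 5*n - 14)/(n - 8)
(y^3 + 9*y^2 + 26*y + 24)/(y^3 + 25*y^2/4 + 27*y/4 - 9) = 4*(y + 2)/(4*y - 3)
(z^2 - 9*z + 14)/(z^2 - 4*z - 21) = (z - 2)/(z + 3)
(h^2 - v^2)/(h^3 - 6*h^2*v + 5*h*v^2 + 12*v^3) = (h - v)/(h^2 - 7*h*v + 12*v^2)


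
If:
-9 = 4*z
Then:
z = -9/4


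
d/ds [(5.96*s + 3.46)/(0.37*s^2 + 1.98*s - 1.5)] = (2.2052*s^2 + 11.8008*s - (0.74*s + 1.98)*(5.96*s + 3.46) - 8.94)/(0.37*s^2 + 1.98*s - 1.5)^2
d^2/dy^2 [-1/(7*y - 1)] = -98/(7*y - 1)^3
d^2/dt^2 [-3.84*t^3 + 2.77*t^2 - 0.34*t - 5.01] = 5.54 - 23.04*t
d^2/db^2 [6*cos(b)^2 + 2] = -12*cos(2*b)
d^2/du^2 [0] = 0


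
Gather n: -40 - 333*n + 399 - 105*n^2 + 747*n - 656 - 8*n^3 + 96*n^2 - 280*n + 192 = -8*n^3 - 9*n^2 + 134*n - 105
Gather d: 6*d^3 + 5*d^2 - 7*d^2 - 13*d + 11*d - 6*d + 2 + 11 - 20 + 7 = 6*d^3 - 2*d^2 - 8*d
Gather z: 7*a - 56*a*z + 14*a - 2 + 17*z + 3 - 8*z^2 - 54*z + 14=21*a - 8*z^2 + z*(-56*a - 37) + 15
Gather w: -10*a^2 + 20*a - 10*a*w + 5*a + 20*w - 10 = -10*a^2 + 25*a + w*(20 - 10*a) - 10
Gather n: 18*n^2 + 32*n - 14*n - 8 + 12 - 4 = 18*n^2 + 18*n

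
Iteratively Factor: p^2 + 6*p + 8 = (p + 2)*(p + 4)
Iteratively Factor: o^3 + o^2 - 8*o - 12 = (o - 3)*(o^2 + 4*o + 4) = (o - 3)*(o + 2)*(o + 2)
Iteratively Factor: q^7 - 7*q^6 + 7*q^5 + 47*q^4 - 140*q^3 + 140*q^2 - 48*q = (q + 3)*(q^6 - 10*q^5 + 37*q^4 - 64*q^3 + 52*q^2 - 16*q) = (q - 1)*(q + 3)*(q^5 - 9*q^4 + 28*q^3 - 36*q^2 + 16*q) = (q - 2)*(q - 1)*(q + 3)*(q^4 - 7*q^3 + 14*q^2 - 8*q) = q*(q - 2)*(q - 1)*(q + 3)*(q^3 - 7*q^2 + 14*q - 8) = q*(q - 2)^2*(q - 1)*(q + 3)*(q^2 - 5*q + 4) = q*(q - 4)*(q - 2)^2*(q - 1)*(q + 3)*(q - 1)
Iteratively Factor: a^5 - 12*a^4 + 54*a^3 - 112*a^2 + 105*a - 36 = (a - 3)*(a^4 - 9*a^3 + 27*a^2 - 31*a + 12) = (a - 3)^2*(a^3 - 6*a^2 + 9*a - 4) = (a - 4)*(a - 3)^2*(a^2 - 2*a + 1) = (a - 4)*(a - 3)^2*(a - 1)*(a - 1)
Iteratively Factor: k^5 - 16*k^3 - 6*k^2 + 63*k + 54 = (k + 2)*(k^4 - 2*k^3 - 12*k^2 + 18*k + 27) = (k - 3)*(k + 2)*(k^3 + k^2 - 9*k - 9) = (k - 3)*(k + 2)*(k + 3)*(k^2 - 2*k - 3) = (k - 3)^2*(k + 2)*(k + 3)*(k + 1)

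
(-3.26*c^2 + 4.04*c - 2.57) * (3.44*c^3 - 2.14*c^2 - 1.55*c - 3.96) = -11.2144*c^5 + 20.874*c^4 - 12.4334*c^3 + 12.1474*c^2 - 12.0149*c + 10.1772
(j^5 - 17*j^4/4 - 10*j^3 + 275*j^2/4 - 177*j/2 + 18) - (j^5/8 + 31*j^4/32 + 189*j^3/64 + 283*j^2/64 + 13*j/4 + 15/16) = 7*j^5/8 - 167*j^4/32 - 829*j^3/64 + 4117*j^2/64 - 367*j/4 + 273/16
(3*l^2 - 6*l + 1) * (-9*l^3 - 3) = -27*l^5 + 54*l^4 - 9*l^3 - 9*l^2 + 18*l - 3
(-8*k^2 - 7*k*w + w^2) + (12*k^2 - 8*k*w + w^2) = 4*k^2 - 15*k*w + 2*w^2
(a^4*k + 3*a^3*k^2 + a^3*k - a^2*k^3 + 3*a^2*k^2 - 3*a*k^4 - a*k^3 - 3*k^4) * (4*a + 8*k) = 4*a^5*k + 20*a^4*k^2 + 4*a^4*k + 20*a^3*k^3 + 20*a^3*k^2 - 20*a^2*k^4 + 20*a^2*k^3 - 24*a*k^5 - 20*a*k^4 - 24*k^5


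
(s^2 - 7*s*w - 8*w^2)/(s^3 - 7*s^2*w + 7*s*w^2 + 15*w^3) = (s - 8*w)/(s^2 - 8*s*w + 15*w^2)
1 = 1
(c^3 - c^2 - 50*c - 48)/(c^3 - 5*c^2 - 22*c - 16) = (c + 6)/(c + 2)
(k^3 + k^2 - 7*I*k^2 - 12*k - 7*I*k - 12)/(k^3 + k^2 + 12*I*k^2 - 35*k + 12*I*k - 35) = (k^2 - 7*I*k - 12)/(k^2 + 12*I*k - 35)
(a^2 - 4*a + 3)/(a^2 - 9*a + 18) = (a - 1)/(a - 6)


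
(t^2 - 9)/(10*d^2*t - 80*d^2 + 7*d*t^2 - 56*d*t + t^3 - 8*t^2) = (t^2 - 9)/(10*d^2*t - 80*d^2 + 7*d*t^2 - 56*d*t + t^3 - 8*t^2)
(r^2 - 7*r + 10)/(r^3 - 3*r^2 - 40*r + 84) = (r - 5)/(r^2 - r - 42)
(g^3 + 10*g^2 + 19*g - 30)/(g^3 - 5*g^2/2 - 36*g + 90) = 2*(g^2 + 4*g - 5)/(2*g^2 - 17*g + 30)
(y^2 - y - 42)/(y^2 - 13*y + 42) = (y + 6)/(y - 6)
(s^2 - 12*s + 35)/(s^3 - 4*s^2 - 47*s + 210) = (s - 7)/(s^2 + s - 42)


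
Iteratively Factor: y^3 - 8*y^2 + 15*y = (y - 3)*(y^2 - 5*y) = y*(y - 3)*(y - 5)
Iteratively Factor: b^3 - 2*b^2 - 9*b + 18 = (b - 2)*(b^2 - 9) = (b - 3)*(b - 2)*(b + 3)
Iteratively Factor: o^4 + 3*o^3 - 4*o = (o - 1)*(o^3 + 4*o^2 + 4*o) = (o - 1)*(o + 2)*(o^2 + 2*o) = o*(o - 1)*(o + 2)*(o + 2)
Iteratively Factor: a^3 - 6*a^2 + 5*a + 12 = (a - 3)*(a^2 - 3*a - 4) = (a - 3)*(a + 1)*(a - 4)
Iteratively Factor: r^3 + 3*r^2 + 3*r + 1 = (r + 1)*(r^2 + 2*r + 1) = (r + 1)^2*(r + 1)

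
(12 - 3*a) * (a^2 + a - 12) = -3*a^3 + 9*a^2 + 48*a - 144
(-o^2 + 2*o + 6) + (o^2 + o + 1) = 3*o + 7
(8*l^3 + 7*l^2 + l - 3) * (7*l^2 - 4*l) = 56*l^5 + 17*l^4 - 21*l^3 - 25*l^2 + 12*l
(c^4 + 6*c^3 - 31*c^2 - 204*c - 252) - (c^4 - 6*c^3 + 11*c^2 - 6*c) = 12*c^3 - 42*c^2 - 198*c - 252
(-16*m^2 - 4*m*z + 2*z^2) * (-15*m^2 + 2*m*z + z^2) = 240*m^4 + 28*m^3*z - 54*m^2*z^2 + 2*z^4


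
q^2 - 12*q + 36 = (q - 6)^2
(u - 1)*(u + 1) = u^2 - 1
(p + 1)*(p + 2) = p^2 + 3*p + 2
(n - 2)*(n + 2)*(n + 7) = n^3 + 7*n^2 - 4*n - 28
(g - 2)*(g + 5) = g^2 + 3*g - 10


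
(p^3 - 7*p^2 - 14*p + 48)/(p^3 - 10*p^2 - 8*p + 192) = (p^2 + p - 6)/(p^2 - 2*p - 24)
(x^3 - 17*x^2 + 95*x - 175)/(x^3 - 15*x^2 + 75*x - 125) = (x - 7)/(x - 5)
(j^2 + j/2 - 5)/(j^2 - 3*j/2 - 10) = (j - 2)/(j - 4)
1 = 1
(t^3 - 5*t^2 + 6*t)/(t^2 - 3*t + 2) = t*(t - 3)/(t - 1)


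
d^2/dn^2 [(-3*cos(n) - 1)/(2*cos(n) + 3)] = 7*(3*cos(n) - cos(2*n) + 3)/(2*cos(n) + 3)^3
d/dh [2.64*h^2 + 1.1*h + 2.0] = 5.28*h + 1.1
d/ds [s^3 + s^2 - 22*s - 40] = 3*s^2 + 2*s - 22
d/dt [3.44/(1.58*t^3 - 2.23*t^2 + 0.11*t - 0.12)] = (-16.3056*t^2 + 15.3424*t - 0.3784)/(1.58*t^3 - 2.23*t^2 + 0.11*t - 0.12)^2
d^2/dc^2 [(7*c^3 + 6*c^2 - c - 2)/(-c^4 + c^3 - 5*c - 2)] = 2*(-7*c^9 - 18*c^8 + 24*c^7 + 251*c^6 + 216*c^5 - 33*c^4 - 254*c^3 - 252*c^2 - 72*c + 16)/(c^12 - 3*c^11 + 3*c^10 + 14*c^9 - 24*c^8 + 3*c^7 + 81*c^6 - 15*c^5 - 48*c^4 + 113*c^3 + 150*c^2 + 60*c + 8)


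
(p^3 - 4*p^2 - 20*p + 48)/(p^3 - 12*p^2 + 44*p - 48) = (p + 4)/(p - 4)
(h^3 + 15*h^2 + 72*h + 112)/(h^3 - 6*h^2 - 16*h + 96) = (h^2 + 11*h + 28)/(h^2 - 10*h + 24)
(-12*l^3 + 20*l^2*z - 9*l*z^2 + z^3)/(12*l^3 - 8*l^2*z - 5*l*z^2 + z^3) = (-2*l + z)/(2*l + z)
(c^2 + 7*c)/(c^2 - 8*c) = (c + 7)/(c - 8)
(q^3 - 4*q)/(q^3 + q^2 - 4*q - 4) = q/(q + 1)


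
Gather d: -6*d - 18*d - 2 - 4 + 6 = -24*d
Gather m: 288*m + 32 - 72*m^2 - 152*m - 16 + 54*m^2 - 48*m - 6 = -18*m^2 + 88*m + 10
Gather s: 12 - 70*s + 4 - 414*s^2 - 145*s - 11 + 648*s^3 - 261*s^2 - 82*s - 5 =648*s^3 - 675*s^2 - 297*s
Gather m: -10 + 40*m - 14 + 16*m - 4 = 56*m - 28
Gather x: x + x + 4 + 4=2*x + 8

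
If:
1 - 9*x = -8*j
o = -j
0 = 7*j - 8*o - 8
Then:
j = 8/15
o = -8/15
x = 79/135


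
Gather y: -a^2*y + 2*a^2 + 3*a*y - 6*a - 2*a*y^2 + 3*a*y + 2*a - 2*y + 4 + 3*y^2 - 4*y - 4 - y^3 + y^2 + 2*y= 2*a^2 - 4*a - y^3 + y^2*(4 - 2*a) + y*(-a^2 + 6*a - 4)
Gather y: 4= 4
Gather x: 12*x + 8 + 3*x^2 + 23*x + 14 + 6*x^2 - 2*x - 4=9*x^2 + 33*x + 18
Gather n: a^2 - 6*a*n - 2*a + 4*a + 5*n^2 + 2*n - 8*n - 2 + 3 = a^2 + 2*a + 5*n^2 + n*(-6*a - 6) + 1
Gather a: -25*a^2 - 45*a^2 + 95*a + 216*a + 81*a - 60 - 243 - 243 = -70*a^2 + 392*a - 546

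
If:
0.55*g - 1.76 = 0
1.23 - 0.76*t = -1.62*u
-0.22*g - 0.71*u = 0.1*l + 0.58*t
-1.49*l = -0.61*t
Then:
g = 3.20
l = -0.07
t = -0.17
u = -0.84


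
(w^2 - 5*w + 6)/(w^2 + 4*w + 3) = (w^2 - 5*w + 6)/(w^2 + 4*w + 3)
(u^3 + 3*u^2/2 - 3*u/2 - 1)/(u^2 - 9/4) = 2*(2*u^3 + 3*u^2 - 3*u - 2)/(4*u^2 - 9)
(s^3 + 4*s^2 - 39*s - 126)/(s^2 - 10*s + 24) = (s^2 + 10*s + 21)/(s - 4)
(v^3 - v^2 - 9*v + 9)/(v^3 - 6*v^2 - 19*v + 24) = (v - 3)/(v - 8)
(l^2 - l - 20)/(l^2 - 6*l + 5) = (l + 4)/(l - 1)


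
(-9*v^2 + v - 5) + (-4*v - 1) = -9*v^2 - 3*v - 6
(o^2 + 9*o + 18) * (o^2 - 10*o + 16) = o^4 - o^3 - 56*o^2 - 36*o + 288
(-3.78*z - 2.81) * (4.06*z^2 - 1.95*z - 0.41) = -15.3468*z^3 - 4.0376*z^2 + 7.0293*z + 1.1521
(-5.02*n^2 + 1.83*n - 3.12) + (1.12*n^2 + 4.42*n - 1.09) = -3.9*n^2 + 6.25*n - 4.21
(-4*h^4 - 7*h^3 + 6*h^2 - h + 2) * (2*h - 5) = -8*h^5 + 6*h^4 + 47*h^3 - 32*h^2 + 9*h - 10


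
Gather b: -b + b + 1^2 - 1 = 0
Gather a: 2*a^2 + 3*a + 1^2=2*a^2 + 3*a + 1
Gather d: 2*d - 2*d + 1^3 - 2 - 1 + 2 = 0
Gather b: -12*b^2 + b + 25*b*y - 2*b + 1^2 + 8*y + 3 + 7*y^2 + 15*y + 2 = -12*b^2 + b*(25*y - 1) + 7*y^2 + 23*y + 6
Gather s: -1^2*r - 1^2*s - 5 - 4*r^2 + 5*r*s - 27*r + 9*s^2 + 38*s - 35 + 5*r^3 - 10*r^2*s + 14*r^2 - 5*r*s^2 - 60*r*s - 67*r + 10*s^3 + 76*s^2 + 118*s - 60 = 5*r^3 + 10*r^2 - 95*r + 10*s^3 + s^2*(85 - 5*r) + s*(-10*r^2 - 55*r + 155) - 100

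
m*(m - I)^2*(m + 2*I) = m^4 + 3*m^2 - 2*I*m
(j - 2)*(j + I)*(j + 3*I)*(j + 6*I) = j^4 - 2*j^3 + 10*I*j^3 - 27*j^2 - 20*I*j^2 + 54*j - 18*I*j + 36*I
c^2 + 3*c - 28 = (c - 4)*(c + 7)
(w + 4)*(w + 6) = w^2 + 10*w + 24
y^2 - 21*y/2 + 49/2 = (y - 7)*(y - 7/2)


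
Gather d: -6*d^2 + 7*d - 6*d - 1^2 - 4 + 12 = -6*d^2 + d + 7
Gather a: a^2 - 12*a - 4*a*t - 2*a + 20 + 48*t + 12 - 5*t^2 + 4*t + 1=a^2 + a*(-4*t - 14) - 5*t^2 + 52*t + 33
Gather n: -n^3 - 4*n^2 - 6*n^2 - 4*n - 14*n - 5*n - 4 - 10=-n^3 - 10*n^2 - 23*n - 14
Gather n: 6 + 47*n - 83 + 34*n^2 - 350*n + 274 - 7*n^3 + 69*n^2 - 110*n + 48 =-7*n^3 + 103*n^2 - 413*n + 245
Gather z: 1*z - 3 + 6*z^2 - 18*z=6*z^2 - 17*z - 3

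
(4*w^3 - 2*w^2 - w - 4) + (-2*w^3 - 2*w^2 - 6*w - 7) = 2*w^3 - 4*w^2 - 7*w - 11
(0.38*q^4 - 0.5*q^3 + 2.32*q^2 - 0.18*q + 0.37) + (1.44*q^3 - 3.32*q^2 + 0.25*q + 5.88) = 0.38*q^4 + 0.94*q^3 - 1.0*q^2 + 0.07*q + 6.25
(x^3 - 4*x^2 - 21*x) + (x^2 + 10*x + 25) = x^3 - 3*x^2 - 11*x + 25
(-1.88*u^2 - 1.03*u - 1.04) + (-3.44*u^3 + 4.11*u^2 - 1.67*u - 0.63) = -3.44*u^3 + 2.23*u^2 - 2.7*u - 1.67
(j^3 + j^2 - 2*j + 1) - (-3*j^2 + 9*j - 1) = j^3 + 4*j^2 - 11*j + 2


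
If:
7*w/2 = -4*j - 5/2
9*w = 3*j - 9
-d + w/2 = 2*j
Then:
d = -53/62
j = 6/31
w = -29/31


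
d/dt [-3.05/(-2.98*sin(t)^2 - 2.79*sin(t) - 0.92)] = -(18.178*sin(t) + 8.5095)*cos(t)/(2.98*sin(t)^2 + 2.79*sin(t) + 0.92)^2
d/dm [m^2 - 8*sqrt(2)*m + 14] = 2*m - 8*sqrt(2)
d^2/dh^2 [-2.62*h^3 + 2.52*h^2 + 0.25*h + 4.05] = 5.04 - 15.72*h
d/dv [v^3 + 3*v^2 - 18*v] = 3*v^2 + 6*v - 18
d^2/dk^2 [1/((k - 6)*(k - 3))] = 2*((k - 6)^2 + (k - 6)*(k - 3) + (k - 3)^2)/((k - 6)^3*(k - 3)^3)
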